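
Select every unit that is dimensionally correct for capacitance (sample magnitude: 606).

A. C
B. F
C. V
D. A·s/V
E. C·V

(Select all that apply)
B, D

capacitance has SI base units: A^2 * s^4 / (kg * m^2)

Checking each option against A^2 * s^4 / (kg * m^2):
  A. C: ✗ does not match
  B. F: ✓ matches
  C. V: ✗ does not match
  D. A·s/V: ✓ matches
  E. C·V: ✗ does not match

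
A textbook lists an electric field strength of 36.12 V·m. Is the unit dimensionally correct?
No

electric field strength has SI base units: kg * m / (A * s^3)
V·m does NOT reduce to kg * m / (A * s^3); a valid unit for electric field strength would be e.g. V/m.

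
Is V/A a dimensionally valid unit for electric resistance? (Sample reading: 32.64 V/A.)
Yes

electric resistance has SI base units: kg * m^2 / (A^2 * s^3)
V/A reduces to the same SI base units, so it is a valid unit for electric resistance.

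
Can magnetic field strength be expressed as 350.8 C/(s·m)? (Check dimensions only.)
Yes

magnetic field strength has SI base units: A / m
C/(s·m) reduces to the same SI base units, so it is a valid unit for magnetic field strength.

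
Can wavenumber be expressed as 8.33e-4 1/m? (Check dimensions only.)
Yes

wavenumber has SI base units: 1 / m
1/m reduces to the same SI base units, so it is a valid unit for wavenumber.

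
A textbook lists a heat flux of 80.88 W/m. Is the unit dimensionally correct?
No

heat flux has SI base units: kg / s^3
W/m does NOT reduce to kg / s^3; a valid unit for heat flux would be e.g. W/m².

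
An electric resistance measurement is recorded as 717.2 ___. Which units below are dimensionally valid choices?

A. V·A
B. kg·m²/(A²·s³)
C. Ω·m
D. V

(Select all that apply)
B

electric resistance has SI base units: kg * m^2 / (A^2 * s^3)

Checking each option against kg * m^2 / (A^2 * s^3):
  A. V·A: ✗ does not match
  B. kg·m²/(A²·s³): ✓ matches
  C. Ω·m: ✗ does not match
  D. V: ✗ does not match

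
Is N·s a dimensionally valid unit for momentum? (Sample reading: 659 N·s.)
Yes

momentum has SI base units: kg * m / s
N·s reduces to the same SI base units, so it is a valid unit for momentum.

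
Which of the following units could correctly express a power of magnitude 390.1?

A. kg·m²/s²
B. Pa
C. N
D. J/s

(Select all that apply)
D

power has SI base units: kg * m^2 / s^3

Checking each option against kg * m^2 / s^3:
  A. kg·m²/s²: ✗ does not match
  B. Pa: ✗ does not match
  C. N: ✗ does not match
  D. J/s: ✓ matches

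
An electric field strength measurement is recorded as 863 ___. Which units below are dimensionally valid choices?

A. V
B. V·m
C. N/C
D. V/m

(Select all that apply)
C, D

electric field strength has SI base units: kg * m / (A * s^3)

Checking each option against kg * m / (A * s^3):
  A. V: ✗ does not match
  B. V·m: ✗ does not match
  C. N/C: ✓ matches
  D. V/m: ✓ matches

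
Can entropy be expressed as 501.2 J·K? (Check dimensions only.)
No

entropy has SI base units: kg * m^2 / (s^2 * K)
J·K does NOT reduce to kg * m^2 / (s^2 * K); a valid unit for entropy would be e.g. J/K.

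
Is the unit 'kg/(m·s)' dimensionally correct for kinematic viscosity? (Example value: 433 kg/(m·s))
No

kinematic viscosity has SI base units: m^2 / s
kg/(m·s) does NOT reduce to m^2 / s; a valid unit for kinematic viscosity would be e.g. m²/s.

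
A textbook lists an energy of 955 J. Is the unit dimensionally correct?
Yes

energy has SI base units: kg * m^2 / s^2
J reduces to the same SI base units, so it is a valid unit for energy.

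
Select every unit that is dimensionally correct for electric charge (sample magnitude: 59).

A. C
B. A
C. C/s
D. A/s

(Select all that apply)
A

electric charge has SI base units: A * s

Checking each option against A * s:
  A. C: ✓ matches
  B. A: ✗ does not match
  C. C/s: ✗ does not match
  D. A/s: ✗ does not match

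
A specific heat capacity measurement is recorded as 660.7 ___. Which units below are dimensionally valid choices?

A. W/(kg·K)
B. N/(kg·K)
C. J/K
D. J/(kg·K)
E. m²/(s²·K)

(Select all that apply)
D, E

specific heat capacity has SI base units: m^2 / (s^2 * K)

Checking each option against m^2 / (s^2 * K):
  A. W/(kg·K): ✗ does not match
  B. N/(kg·K): ✗ does not match
  C. J/K: ✗ does not match
  D. J/(kg·K): ✓ matches
  E. m²/(s²·K): ✓ matches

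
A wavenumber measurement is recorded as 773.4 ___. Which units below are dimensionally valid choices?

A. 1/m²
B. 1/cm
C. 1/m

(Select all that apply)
B, C

wavenumber has SI base units: 1 / m

Checking each option against 1 / m:
  A. 1/m²: ✗ does not match
  B. 1/cm: ✓ matches
  C. 1/m: ✓ matches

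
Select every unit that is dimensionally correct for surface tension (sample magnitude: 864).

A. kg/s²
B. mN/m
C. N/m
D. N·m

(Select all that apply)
A, B, C

surface tension has SI base units: kg / s^2

Checking each option against kg / s^2:
  A. kg/s²: ✓ matches
  B. mN/m: ✓ matches
  C. N/m: ✓ matches
  D. N·m: ✗ does not match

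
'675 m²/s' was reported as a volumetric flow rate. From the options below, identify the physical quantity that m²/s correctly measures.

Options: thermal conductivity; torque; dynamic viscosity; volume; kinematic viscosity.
kinematic viscosity

volumetric flow rate should have units dimensionally equivalent to m^3 / s (e.g. m³/s).
The given unit 'm²/s' reduces to m^2 / s. Of the listed options, that is the dimensionality of kinematic viscosity.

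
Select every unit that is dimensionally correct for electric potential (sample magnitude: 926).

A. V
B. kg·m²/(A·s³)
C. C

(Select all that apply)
A, B

electric potential has SI base units: kg * m^2 / (A * s^3)

Checking each option against kg * m^2 / (A * s^3):
  A. V: ✓ matches
  B. kg·m²/(A·s³): ✓ matches
  C. C: ✗ does not match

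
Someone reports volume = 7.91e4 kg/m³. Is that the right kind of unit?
No

volume has SI base units: m^3
kg/m³ does NOT reduce to m^3; a valid unit for volume would be e.g. m³.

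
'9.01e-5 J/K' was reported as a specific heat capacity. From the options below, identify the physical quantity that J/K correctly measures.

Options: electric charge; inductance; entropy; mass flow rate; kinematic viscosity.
entropy

specific heat capacity should have units dimensionally equivalent to m^2 / (s^2 * K) (e.g. J/(kg·K)).
The given unit 'J/K' reduces to kg * m^2 / (s^2 * K). Of the listed options, that is the dimensionality of entropy.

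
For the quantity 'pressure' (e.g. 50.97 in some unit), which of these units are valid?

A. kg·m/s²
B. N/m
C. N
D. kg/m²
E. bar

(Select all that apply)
E

pressure has SI base units: kg / (m * s^2)

Checking each option against kg / (m * s^2):
  A. kg·m/s²: ✗ does not match
  B. N/m: ✗ does not match
  C. N: ✗ does not match
  D. kg/m²: ✗ does not match
  E. bar: ✓ matches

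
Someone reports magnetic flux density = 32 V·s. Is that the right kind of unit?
No

magnetic flux density has SI base units: kg / (A * s^2)
V·s does NOT reduce to kg / (A * s^2); a valid unit for magnetic flux density would be e.g. T.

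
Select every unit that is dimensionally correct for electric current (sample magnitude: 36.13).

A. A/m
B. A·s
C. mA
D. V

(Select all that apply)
C

electric current has SI base units: A

Checking each option against A:
  A. A/m: ✗ does not match
  B. A·s: ✗ does not match
  C. mA: ✓ matches
  D. V: ✗ does not match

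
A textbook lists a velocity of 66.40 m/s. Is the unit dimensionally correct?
Yes

velocity has SI base units: m / s
m/s reduces to the same SI base units, so it is a valid unit for velocity.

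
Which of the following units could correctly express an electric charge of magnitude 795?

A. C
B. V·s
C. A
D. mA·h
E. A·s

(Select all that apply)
A, D, E

electric charge has SI base units: A * s

Checking each option against A * s:
  A. C: ✓ matches
  B. V·s: ✗ does not match
  C. A: ✗ does not match
  D. mA·h: ✓ matches
  E. A·s: ✓ matches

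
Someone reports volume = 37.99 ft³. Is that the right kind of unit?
Yes

volume has SI base units: m^3
ft³ reduces to the same SI base units, so it is a valid unit for volume.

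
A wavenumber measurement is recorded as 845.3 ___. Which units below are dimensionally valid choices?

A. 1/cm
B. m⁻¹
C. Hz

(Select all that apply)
A, B

wavenumber has SI base units: 1 / m

Checking each option against 1 / m:
  A. 1/cm: ✓ matches
  B. m⁻¹: ✓ matches
  C. Hz: ✗ does not match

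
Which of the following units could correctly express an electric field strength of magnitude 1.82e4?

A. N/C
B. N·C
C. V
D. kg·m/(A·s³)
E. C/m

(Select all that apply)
A, D

electric field strength has SI base units: kg * m / (A * s^3)

Checking each option against kg * m / (A * s^3):
  A. N/C: ✓ matches
  B. N·C: ✗ does not match
  C. V: ✗ does not match
  D. kg·m/(A·s³): ✓ matches
  E. C/m: ✗ does not match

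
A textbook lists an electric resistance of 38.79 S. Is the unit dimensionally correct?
No

electric resistance has SI base units: kg * m^2 / (A^2 * s^3)
S does NOT reduce to kg * m^2 / (A^2 * s^3); a valid unit for electric resistance would be e.g. Ω.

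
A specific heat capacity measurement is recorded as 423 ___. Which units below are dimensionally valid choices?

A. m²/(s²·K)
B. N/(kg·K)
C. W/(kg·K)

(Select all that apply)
A

specific heat capacity has SI base units: m^2 / (s^2 * K)

Checking each option against m^2 / (s^2 * K):
  A. m²/(s²·K): ✓ matches
  B. N/(kg·K): ✗ does not match
  C. W/(kg·K): ✗ does not match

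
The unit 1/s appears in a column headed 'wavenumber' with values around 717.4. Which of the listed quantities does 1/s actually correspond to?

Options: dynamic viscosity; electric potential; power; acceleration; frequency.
frequency

wavenumber should have units dimensionally equivalent to 1 / m (e.g. 1/m).
The given unit '1/s' reduces to 1 / s. Of the listed options, that is the dimensionality of frequency.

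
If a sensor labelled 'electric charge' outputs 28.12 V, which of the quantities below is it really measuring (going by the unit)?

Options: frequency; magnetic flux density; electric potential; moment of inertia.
electric potential

electric charge should have units dimensionally equivalent to A * s (e.g. C).
The given unit 'V' reduces to kg * m^2 / (A * s^3). Of the listed options, that is the dimensionality of electric potential.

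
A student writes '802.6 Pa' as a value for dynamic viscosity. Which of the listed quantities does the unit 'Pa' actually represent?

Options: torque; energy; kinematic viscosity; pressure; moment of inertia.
pressure

dynamic viscosity should have units dimensionally equivalent to kg / (m * s) (e.g. Pa·s).
The given unit 'Pa' reduces to kg / (m * s^2). Of the listed options, that is the dimensionality of pressure.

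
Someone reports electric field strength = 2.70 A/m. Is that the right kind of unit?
No

electric field strength has SI base units: kg * m / (A * s^3)
A/m does NOT reduce to kg * m / (A * s^3); a valid unit for electric field strength would be e.g. V/m.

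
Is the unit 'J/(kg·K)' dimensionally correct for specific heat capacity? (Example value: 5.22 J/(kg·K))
Yes

specific heat capacity has SI base units: m^2 / (s^2 * K)
J/(kg·K) reduces to the same SI base units, so it is a valid unit for specific heat capacity.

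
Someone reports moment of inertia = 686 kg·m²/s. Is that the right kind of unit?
No

moment of inertia has SI base units: kg * m^2
kg·m²/s does NOT reduce to kg * m^2; a valid unit for moment of inertia would be e.g. kg·m².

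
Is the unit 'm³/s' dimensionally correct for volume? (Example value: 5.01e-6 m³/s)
No

volume has SI base units: m^3
m³/s does NOT reduce to m^3; a valid unit for volume would be e.g. m³.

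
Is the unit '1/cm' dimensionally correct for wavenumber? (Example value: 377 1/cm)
Yes

wavenumber has SI base units: 1 / m
1/cm reduces to the same SI base units, so it is a valid unit for wavenumber.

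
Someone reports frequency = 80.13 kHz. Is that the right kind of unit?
Yes

frequency has SI base units: 1 / s
kHz reduces to the same SI base units, so it is a valid unit for frequency.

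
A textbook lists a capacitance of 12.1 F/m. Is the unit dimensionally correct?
No

capacitance has SI base units: A^2 * s^4 / (kg * m^2)
F/m does NOT reduce to A^2 * s^4 / (kg * m^2); a valid unit for capacitance would be e.g. F.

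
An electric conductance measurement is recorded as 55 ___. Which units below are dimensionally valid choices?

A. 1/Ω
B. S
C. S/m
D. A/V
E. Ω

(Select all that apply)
A, B, D

electric conductance has SI base units: A^2 * s^3 / (kg * m^2)

Checking each option against A^2 * s^3 / (kg * m^2):
  A. 1/Ω: ✓ matches
  B. S: ✓ matches
  C. S/m: ✗ does not match
  D. A/V: ✓ matches
  E. Ω: ✗ does not match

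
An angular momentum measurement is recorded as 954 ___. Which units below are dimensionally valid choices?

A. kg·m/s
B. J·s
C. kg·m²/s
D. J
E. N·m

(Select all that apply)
B, C

angular momentum has SI base units: kg * m^2 / s

Checking each option against kg * m^2 / s:
  A. kg·m/s: ✗ does not match
  B. J·s: ✓ matches
  C. kg·m²/s: ✓ matches
  D. J: ✗ does not match
  E. N·m: ✗ does not match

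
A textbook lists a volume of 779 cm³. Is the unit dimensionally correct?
Yes

volume has SI base units: m^3
cm³ reduces to the same SI base units, so it is a valid unit for volume.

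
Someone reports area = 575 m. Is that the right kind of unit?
No

area has SI base units: m^2
m does NOT reduce to m^2; a valid unit for area would be e.g. m².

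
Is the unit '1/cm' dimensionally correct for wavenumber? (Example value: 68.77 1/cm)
Yes

wavenumber has SI base units: 1 / m
1/cm reduces to the same SI base units, so it is a valid unit for wavenumber.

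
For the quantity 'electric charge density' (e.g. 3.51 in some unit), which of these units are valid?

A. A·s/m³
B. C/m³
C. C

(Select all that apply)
A, B

electric charge density has SI base units: A * s / m^3

Checking each option against A * s / m^3:
  A. A·s/m³: ✓ matches
  B. C/m³: ✓ matches
  C. C: ✗ does not match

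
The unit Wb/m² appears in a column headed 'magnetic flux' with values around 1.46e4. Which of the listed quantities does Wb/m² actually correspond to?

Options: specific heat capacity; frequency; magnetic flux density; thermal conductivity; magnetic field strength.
magnetic flux density

magnetic flux should have units dimensionally equivalent to kg * m^2 / (A * s^2) (e.g. Wb).
The given unit 'Wb/m²' reduces to kg / (A * s^2). Of the listed options, that is the dimensionality of magnetic flux density.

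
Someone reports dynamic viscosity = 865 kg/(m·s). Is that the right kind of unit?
Yes

dynamic viscosity has SI base units: kg / (m * s)
kg/(m·s) reduces to the same SI base units, so it is a valid unit for dynamic viscosity.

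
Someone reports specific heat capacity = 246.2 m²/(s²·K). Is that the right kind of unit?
Yes

specific heat capacity has SI base units: m^2 / (s^2 * K)
m²/(s²·K) reduces to the same SI base units, so it is a valid unit for specific heat capacity.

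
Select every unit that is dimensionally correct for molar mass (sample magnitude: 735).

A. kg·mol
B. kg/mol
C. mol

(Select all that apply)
B

molar mass has SI base units: kg / mol

Checking each option against kg / mol:
  A. kg·mol: ✗ does not match
  B. kg/mol: ✓ matches
  C. mol: ✗ does not match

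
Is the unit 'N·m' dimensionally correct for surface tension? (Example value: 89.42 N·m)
No

surface tension has SI base units: kg / s^2
N·m does NOT reduce to kg / s^2; a valid unit for surface tension would be e.g. N/m.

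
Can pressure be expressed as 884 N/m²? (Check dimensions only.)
Yes

pressure has SI base units: kg / (m * s^2)
N/m² reduces to the same SI base units, so it is a valid unit for pressure.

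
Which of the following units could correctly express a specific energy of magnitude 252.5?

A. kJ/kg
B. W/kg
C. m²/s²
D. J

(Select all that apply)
A, C

specific energy has SI base units: m^2 / s^2

Checking each option against m^2 / s^2:
  A. kJ/kg: ✓ matches
  B. W/kg: ✗ does not match
  C. m²/s²: ✓ matches
  D. J: ✗ does not match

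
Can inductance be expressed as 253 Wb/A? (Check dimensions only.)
Yes

inductance has SI base units: kg * m^2 / (A^2 * s^2)
Wb/A reduces to the same SI base units, so it is a valid unit for inductance.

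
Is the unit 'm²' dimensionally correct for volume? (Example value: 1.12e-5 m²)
No

volume has SI base units: m^3
m² does NOT reduce to m^3; a valid unit for volume would be e.g. m³.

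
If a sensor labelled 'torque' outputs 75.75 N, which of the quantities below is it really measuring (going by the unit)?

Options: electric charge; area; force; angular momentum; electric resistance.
force

torque should have units dimensionally equivalent to kg * m^2 / s^2 (e.g. N·m).
The given unit 'N' reduces to kg * m / s^2. Of the listed options, that is the dimensionality of force.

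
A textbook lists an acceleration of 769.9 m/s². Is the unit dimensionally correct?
Yes

acceleration has SI base units: m / s^2
m/s² reduces to the same SI base units, so it is a valid unit for acceleration.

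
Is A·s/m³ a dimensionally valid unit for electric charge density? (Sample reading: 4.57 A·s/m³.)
Yes

electric charge density has SI base units: A * s / m^3
A·s/m³ reduces to the same SI base units, so it is a valid unit for electric charge density.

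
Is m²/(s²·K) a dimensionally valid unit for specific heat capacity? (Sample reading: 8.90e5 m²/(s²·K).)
Yes

specific heat capacity has SI base units: m^2 / (s^2 * K)
m²/(s²·K) reduces to the same SI base units, so it is a valid unit for specific heat capacity.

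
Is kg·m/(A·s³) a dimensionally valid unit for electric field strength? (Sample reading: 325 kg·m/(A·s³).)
Yes

electric field strength has SI base units: kg * m / (A * s^3)
kg·m/(A·s³) reduces to the same SI base units, so it is a valid unit for electric field strength.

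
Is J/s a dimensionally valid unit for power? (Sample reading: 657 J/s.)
Yes

power has SI base units: kg * m^2 / s^3
J/s reduces to the same SI base units, so it is a valid unit for power.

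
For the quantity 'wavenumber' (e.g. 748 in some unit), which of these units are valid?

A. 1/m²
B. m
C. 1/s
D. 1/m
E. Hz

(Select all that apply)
D

wavenumber has SI base units: 1 / m

Checking each option against 1 / m:
  A. 1/m²: ✗ does not match
  B. m: ✗ does not match
  C. 1/s: ✗ does not match
  D. 1/m: ✓ matches
  E. Hz: ✗ does not match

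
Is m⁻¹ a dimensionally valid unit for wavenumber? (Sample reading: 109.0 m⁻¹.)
Yes

wavenumber has SI base units: 1 / m
m⁻¹ reduces to the same SI base units, so it is a valid unit for wavenumber.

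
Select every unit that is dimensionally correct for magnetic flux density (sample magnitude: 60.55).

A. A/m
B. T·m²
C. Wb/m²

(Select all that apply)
C

magnetic flux density has SI base units: kg / (A * s^2)

Checking each option against kg / (A * s^2):
  A. A/m: ✗ does not match
  B. T·m²: ✗ does not match
  C. Wb/m²: ✓ matches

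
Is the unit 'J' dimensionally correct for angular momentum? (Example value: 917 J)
No

angular momentum has SI base units: kg * m^2 / s
J does NOT reduce to kg * m^2 / s; a valid unit for angular momentum would be e.g. kg·m²/s.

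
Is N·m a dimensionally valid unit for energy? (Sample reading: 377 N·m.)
Yes

energy has SI base units: kg * m^2 / s^2
N·m reduces to the same SI base units, so it is a valid unit for energy.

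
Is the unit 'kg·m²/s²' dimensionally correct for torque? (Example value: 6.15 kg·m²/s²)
Yes

torque has SI base units: kg * m^2 / s^2
kg·m²/s² reduces to the same SI base units, so it is a valid unit for torque.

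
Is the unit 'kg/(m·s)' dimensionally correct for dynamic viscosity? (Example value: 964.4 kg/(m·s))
Yes

dynamic viscosity has SI base units: kg / (m * s)
kg/(m·s) reduces to the same SI base units, so it is a valid unit for dynamic viscosity.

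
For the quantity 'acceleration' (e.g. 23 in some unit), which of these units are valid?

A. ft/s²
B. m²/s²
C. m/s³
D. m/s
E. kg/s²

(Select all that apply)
A

acceleration has SI base units: m / s^2

Checking each option against m / s^2:
  A. ft/s²: ✓ matches
  B. m²/s²: ✗ does not match
  C. m/s³: ✗ does not match
  D. m/s: ✗ does not match
  E. kg/s²: ✗ does not match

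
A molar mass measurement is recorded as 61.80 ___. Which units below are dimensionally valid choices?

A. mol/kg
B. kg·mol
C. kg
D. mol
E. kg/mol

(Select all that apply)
E

molar mass has SI base units: kg / mol

Checking each option against kg / mol:
  A. mol/kg: ✗ does not match
  B. kg·mol: ✗ does not match
  C. kg: ✗ does not match
  D. mol: ✗ does not match
  E. kg/mol: ✓ matches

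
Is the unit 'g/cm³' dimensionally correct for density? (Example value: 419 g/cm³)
Yes

density has SI base units: kg / m^3
g/cm³ reduces to the same SI base units, so it is a valid unit for density.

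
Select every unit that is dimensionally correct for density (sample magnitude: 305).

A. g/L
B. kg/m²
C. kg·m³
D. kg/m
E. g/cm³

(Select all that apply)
A, E

density has SI base units: kg / m^3

Checking each option against kg / m^3:
  A. g/L: ✓ matches
  B. kg/m²: ✗ does not match
  C. kg·m³: ✗ does not match
  D. kg/m: ✗ does not match
  E. g/cm³: ✓ matches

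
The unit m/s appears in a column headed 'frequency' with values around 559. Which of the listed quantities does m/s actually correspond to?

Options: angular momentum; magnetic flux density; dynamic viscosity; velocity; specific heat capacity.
velocity

frequency should have units dimensionally equivalent to 1 / s (e.g. Hz).
The given unit 'm/s' reduces to m / s. Of the listed options, that is the dimensionality of velocity.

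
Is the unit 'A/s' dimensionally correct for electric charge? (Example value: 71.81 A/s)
No

electric charge has SI base units: A * s
A/s does NOT reduce to A * s; a valid unit for electric charge would be e.g. C.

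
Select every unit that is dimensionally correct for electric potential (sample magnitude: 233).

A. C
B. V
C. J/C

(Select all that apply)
B, C

electric potential has SI base units: kg * m^2 / (A * s^3)

Checking each option against kg * m^2 / (A * s^3):
  A. C: ✗ does not match
  B. V: ✓ matches
  C. J/C: ✓ matches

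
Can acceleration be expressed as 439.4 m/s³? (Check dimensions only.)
No

acceleration has SI base units: m / s^2
m/s³ does NOT reduce to m / s^2; a valid unit for acceleration would be e.g. m/s².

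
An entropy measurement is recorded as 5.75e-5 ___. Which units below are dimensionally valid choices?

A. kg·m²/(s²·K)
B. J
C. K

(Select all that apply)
A

entropy has SI base units: kg * m^2 / (s^2 * K)

Checking each option against kg * m^2 / (s^2 * K):
  A. kg·m²/(s²·K): ✓ matches
  B. J: ✗ does not match
  C. K: ✗ does not match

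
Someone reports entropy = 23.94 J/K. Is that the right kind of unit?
Yes

entropy has SI base units: kg * m^2 / (s^2 * K)
J/K reduces to the same SI base units, so it is a valid unit for entropy.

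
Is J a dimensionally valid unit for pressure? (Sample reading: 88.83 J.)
No

pressure has SI base units: kg / (m * s^2)
J does NOT reduce to kg / (m * s^2); a valid unit for pressure would be e.g. Pa.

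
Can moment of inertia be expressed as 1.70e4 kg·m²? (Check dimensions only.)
Yes

moment of inertia has SI base units: kg * m^2
kg·m² reduces to the same SI base units, so it is a valid unit for moment of inertia.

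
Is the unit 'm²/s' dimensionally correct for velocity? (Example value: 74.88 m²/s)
No

velocity has SI base units: m / s
m²/s does NOT reduce to m / s; a valid unit for velocity would be e.g. m/s.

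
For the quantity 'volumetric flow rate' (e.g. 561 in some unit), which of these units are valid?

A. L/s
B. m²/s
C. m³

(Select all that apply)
A

volumetric flow rate has SI base units: m^3 / s

Checking each option against m^3 / s:
  A. L/s: ✓ matches
  B. m²/s: ✗ does not match
  C. m³: ✗ does not match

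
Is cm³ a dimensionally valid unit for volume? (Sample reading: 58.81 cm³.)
Yes

volume has SI base units: m^3
cm³ reduces to the same SI base units, so it is a valid unit for volume.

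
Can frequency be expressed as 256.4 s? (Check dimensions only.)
No

frequency has SI base units: 1 / s
s does NOT reduce to 1 / s; a valid unit for frequency would be e.g. Hz.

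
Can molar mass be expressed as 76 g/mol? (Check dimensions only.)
Yes

molar mass has SI base units: kg / mol
g/mol reduces to the same SI base units, so it is a valid unit for molar mass.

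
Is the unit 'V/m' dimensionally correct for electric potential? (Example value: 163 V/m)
No

electric potential has SI base units: kg * m^2 / (A * s^3)
V/m does NOT reduce to kg * m^2 / (A * s^3); a valid unit for electric potential would be e.g. V.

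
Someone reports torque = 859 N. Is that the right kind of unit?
No

torque has SI base units: kg * m^2 / s^2
N does NOT reduce to kg * m^2 / s^2; a valid unit for torque would be e.g. N·m.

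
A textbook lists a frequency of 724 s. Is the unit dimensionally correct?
No

frequency has SI base units: 1 / s
s does NOT reduce to 1 / s; a valid unit for frequency would be e.g. Hz.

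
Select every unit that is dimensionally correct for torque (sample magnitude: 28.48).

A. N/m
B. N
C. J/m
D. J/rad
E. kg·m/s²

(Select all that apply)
D

torque has SI base units: kg * m^2 / s^2

Checking each option against kg * m^2 / s^2:
  A. N/m: ✗ does not match
  B. N: ✗ does not match
  C. J/m: ✗ does not match
  D. J/rad: ✓ matches
  E. kg·m/s²: ✗ does not match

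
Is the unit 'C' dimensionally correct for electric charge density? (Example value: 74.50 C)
No

electric charge density has SI base units: A * s / m^3
C does NOT reduce to A * s / m^3; a valid unit for electric charge density would be e.g. C/m³.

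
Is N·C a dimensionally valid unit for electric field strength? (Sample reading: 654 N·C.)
No

electric field strength has SI base units: kg * m / (A * s^3)
N·C does NOT reduce to kg * m / (A * s^3); a valid unit for electric field strength would be e.g. V/m.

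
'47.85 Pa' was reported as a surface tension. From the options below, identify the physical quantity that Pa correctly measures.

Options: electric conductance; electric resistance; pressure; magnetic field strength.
pressure

surface tension should have units dimensionally equivalent to kg / s^2 (e.g. N/m).
The given unit 'Pa' reduces to kg / (m * s^2). Of the listed options, that is the dimensionality of pressure.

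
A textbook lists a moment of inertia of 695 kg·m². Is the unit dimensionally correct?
Yes

moment of inertia has SI base units: kg * m^2
kg·m² reduces to the same SI base units, so it is a valid unit for moment of inertia.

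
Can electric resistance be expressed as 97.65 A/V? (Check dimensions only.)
No

electric resistance has SI base units: kg * m^2 / (A^2 * s^3)
A/V does NOT reduce to kg * m^2 / (A^2 * s^3); a valid unit for electric resistance would be e.g. Ω.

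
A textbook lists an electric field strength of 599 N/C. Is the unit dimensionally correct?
Yes

electric field strength has SI base units: kg * m / (A * s^3)
N/C reduces to the same SI base units, so it is a valid unit for electric field strength.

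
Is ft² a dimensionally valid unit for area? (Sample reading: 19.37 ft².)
Yes

area has SI base units: m^2
ft² reduces to the same SI base units, so it is a valid unit for area.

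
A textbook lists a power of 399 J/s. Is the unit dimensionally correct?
Yes

power has SI base units: kg * m^2 / s^3
J/s reduces to the same SI base units, so it is a valid unit for power.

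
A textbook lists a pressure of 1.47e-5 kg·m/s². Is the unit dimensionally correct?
No

pressure has SI base units: kg / (m * s^2)
kg·m/s² does NOT reduce to kg / (m * s^2); a valid unit for pressure would be e.g. Pa.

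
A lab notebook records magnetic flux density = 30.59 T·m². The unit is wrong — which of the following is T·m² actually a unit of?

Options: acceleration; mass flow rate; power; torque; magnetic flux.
magnetic flux

magnetic flux density should have units dimensionally equivalent to kg / (A * s^2) (e.g. T).
The given unit 'T·m²' reduces to kg * m^2 / (A * s^2). Of the listed options, that is the dimensionality of magnetic flux.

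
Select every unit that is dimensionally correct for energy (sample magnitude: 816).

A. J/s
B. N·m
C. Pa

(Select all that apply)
B

energy has SI base units: kg * m^2 / s^2

Checking each option against kg * m^2 / s^2:
  A. J/s: ✗ does not match
  B. N·m: ✓ matches
  C. Pa: ✗ does not match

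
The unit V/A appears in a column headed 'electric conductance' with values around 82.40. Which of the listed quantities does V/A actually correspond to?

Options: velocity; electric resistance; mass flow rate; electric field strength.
electric resistance

electric conductance should have units dimensionally equivalent to A^2 * s^3 / (kg * m^2) (e.g. S).
The given unit 'V/A' reduces to kg * m^2 / (A^2 * s^3). Of the listed options, that is the dimensionality of electric resistance.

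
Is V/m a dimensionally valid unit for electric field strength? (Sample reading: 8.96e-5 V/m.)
Yes

electric field strength has SI base units: kg * m / (A * s^3)
V/m reduces to the same SI base units, so it is a valid unit for electric field strength.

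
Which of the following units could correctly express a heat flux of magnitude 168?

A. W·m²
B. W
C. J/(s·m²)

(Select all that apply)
C

heat flux has SI base units: kg / s^3

Checking each option against kg / s^3:
  A. W·m²: ✗ does not match
  B. W: ✗ does not match
  C. J/(s·m²): ✓ matches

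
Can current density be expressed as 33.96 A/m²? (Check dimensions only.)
Yes

current density has SI base units: A / m^2
A/m² reduces to the same SI base units, so it is a valid unit for current density.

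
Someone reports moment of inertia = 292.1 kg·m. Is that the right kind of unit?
No

moment of inertia has SI base units: kg * m^2
kg·m does NOT reduce to kg * m^2; a valid unit for moment of inertia would be e.g. kg·m².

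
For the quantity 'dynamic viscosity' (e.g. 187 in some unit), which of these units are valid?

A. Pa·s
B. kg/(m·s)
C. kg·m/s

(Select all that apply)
A, B

dynamic viscosity has SI base units: kg / (m * s)

Checking each option against kg / (m * s):
  A. Pa·s: ✓ matches
  B. kg/(m·s): ✓ matches
  C. kg·m/s: ✗ does not match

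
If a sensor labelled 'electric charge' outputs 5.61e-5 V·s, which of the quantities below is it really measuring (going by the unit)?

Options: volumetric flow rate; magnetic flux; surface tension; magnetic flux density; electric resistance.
magnetic flux

electric charge should have units dimensionally equivalent to A * s (e.g. C).
The given unit 'V·s' reduces to kg * m^2 / (A * s^2). Of the listed options, that is the dimensionality of magnetic flux.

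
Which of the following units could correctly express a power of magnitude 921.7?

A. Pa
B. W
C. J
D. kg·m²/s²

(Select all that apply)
B

power has SI base units: kg * m^2 / s^3

Checking each option against kg * m^2 / s^3:
  A. Pa: ✗ does not match
  B. W: ✓ matches
  C. J: ✗ does not match
  D. kg·m²/s²: ✗ does not match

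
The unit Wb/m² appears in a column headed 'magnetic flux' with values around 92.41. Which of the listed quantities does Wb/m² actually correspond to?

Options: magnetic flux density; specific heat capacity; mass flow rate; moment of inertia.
magnetic flux density

magnetic flux should have units dimensionally equivalent to kg * m^2 / (A * s^2) (e.g. Wb).
The given unit 'Wb/m²' reduces to kg / (A * s^2). Of the listed options, that is the dimensionality of magnetic flux density.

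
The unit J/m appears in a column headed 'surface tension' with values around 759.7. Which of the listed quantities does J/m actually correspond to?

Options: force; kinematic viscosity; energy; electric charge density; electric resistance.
force

surface tension should have units dimensionally equivalent to kg / s^2 (e.g. N/m).
The given unit 'J/m' reduces to kg * m / s^2. Of the listed options, that is the dimensionality of force.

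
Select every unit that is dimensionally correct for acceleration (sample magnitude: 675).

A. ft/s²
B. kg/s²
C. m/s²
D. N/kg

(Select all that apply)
A, C, D

acceleration has SI base units: m / s^2

Checking each option against m / s^2:
  A. ft/s²: ✓ matches
  B. kg/s²: ✗ does not match
  C. m/s²: ✓ matches
  D. N/kg: ✓ matches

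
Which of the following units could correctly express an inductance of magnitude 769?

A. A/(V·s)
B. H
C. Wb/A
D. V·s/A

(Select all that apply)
B, C, D

inductance has SI base units: kg * m^2 / (A^2 * s^2)

Checking each option against kg * m^2 / (A^2 * s^2):
  A. A/(V·s): ✗ does not match
  B. H: ✓ matches
  C. Wb/A: ✓ matches
  D. V·s/A: ✓ matches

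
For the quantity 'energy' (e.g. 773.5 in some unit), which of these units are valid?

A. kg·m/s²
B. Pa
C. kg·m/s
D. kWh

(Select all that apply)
D

energy has SI base units: kg * m^2 / s^2

Checking each option against kg * m^2 / s^2:
  A. kg·m/s²: ✗ does not match
  B. Pa: ✗ does not match
  C. kg·m/s: ✗ does not match
  D. kWh: ✓ matches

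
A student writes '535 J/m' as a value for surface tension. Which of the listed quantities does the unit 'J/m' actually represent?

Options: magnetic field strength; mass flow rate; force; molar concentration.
force

surface tension should have units dimensionally equivalent to kg / s^2 (e.g. N/m).
The given unit 'J/m' reduces to kg * m / s^2. Of the listed options, that is the dimensionality of force.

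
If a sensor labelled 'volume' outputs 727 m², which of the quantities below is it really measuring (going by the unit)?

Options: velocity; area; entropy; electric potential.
area

volume should have units dimensionally equivalent to m^3 (e.g. m³).
The given unit 'm²' reduces to m^2. Of the listed options, that is the dimensionality of area.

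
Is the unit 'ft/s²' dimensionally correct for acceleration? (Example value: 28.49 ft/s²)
Yes

acceleration has SI base units: m / s^2
ft/s² reduces to the same SI base units, so it is a valid unit for acceleration.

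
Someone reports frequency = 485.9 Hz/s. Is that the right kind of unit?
No

frequency has SI base units: 1 / s
Hz/s does NOT reduce to 1 / s; a valid unit for frequency would be e.g. Hz.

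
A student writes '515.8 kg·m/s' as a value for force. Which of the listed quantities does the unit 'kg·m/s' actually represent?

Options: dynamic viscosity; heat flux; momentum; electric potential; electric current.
momentum

force should have units dimensionally equivalent to kg * m / s^2 (e.g. N).
The given unit 'kg·m/s' reduces to kg * m / s. Of the listed options, that is the dimensionality of momentum.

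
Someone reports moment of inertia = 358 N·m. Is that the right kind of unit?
No

moment of inertia has SI base units: kg * m^2
N·m does NOT reduce to kg * m^2; a valid unit for moment of inertia would be e.g. kg·m².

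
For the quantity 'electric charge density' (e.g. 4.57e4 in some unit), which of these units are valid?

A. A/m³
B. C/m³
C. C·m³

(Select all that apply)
B

electric charge density has SI base units: A * s / m^3

Checking each option against A * s / m^3:
  A. A/m³: ✗ does not match
  B. C/m³: ✓ matches
  C. C·m³: ✗ does not match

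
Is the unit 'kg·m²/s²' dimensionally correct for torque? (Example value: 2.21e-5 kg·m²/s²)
Yes

torque has SI base units: kg * m^2 / s^2
kg·m²/s² reduces to the same SI base units, so it is a valid unit for torque.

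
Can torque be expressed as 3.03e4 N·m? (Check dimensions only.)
Yes

torque has SI base units: kg * m^2 / s^2
N·m reduces to the same SI base units, so it is a valid unit for torque.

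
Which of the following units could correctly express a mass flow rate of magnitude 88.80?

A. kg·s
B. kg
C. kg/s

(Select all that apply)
C

mass flow rate has SI base units: kg / s

Checking each option against kg / s:
  A. kg·s: ✗ does not match
  B. kg: ✗ does not match
  C. kg/s: ✓ matches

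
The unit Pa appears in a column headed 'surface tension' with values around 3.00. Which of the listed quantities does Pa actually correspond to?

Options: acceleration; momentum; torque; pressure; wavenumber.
pressure

surface tension should have units dimensionally equivalent to kg / s^2 (e.g. N/m).
The given unit 'Pa' reduces to kg / (m * s^2). Of the listed options, that is the dimensionality of pressure.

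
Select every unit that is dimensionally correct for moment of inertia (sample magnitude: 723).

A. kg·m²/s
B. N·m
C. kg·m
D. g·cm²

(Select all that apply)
D

moment of inertia has SI base units: kg * m^2

Checking each option against kg * m^2:
  A. kg·m²/s: ✗ does not match
  B. N·m: ✗ does not match
  C. kg·m: ✗ does not match
  D. g·cm²: ✓ matches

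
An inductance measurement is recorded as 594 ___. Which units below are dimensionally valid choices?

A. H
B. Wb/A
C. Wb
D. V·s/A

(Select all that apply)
A, B, D

inductance has SI base units: kg * m^2 / (A^2 * s^2)

Checking each option against kg * m^2 / (A^2 * s^2):
  A. H: ✓ matches
  B. Wb/A: ✓ matches
  C. Wb: ✗ does not match
  D. V·s/A: ✓ matches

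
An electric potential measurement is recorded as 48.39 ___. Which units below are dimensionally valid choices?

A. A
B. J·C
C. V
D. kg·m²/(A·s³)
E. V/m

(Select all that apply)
C, D

electric potential has SI base units: kg * m^2 / (A * s^3)

Checking each option against kg * m^2 / (A * s^3):
  A. A: ✗ does not match
  B. J·C: ✗ does not match
  C. V: ✓ matches
  D. kg·m²/(A·s³): ✓ matches
  E. V/m: ✗ does not match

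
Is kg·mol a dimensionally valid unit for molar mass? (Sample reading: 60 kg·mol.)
No

molar mass has SI base units: kg / mol
kg·mol does NOT reduce to kg / mol; a valid unit for molar mass would be e.g. kg/mol.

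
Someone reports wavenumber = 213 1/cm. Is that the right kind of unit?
Yes

wavenumber has SI base units: 1 / m
1/cm reduces to the same SI base units, so it is a valid unit for wavenumber.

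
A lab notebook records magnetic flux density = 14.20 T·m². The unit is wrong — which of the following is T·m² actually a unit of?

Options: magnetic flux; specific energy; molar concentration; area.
magnetic flux

magnetic flux density should have units dimensionally equivalent to kg / (A * s^2) (e.g. T).
The given unit 'T·m²' reduces to kg * m^2 / (A * s^2). Of the listed options, that is the dimensionality of magnetic flux.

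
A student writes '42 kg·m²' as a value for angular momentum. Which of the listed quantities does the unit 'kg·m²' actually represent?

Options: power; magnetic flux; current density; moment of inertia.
moment of inertia

angular momentum should have units dimensionally equivalent to kg * m^2 / s (e.g. kg·m²/s).
The given unit 'kg·m²' reduces to kg * m^2. Of the listed options, that is the dimensionality of moment of inertia.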